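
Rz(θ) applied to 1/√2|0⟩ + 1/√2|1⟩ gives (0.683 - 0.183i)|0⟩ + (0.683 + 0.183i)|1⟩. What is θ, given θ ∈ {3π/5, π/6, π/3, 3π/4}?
π/6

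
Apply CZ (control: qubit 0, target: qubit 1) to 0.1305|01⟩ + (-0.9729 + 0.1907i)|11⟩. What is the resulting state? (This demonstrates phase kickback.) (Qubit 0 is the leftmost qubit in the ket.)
0.1305|01⟩ + (0.9729 - 0.1907i)|11⟩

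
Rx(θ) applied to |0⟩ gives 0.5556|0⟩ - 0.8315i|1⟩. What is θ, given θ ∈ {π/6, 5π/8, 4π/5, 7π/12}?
5π/8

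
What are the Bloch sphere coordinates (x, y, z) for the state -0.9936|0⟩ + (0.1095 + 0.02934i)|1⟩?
(-0.2176, -0.0583, 0.9744)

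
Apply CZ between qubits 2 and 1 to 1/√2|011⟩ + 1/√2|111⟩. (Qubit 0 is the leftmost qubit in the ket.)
-1/√2|011⟩ - 1/√2|111⟩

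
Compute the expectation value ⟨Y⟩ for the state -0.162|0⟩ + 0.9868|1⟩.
0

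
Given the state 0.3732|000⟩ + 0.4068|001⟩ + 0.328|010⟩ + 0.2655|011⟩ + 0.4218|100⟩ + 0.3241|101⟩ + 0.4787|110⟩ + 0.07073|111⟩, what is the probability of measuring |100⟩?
0.1779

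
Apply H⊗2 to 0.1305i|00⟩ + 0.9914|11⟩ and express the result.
(0.4957 + 0.06525i)|00⟩ + (-0.4957 + 0.06525i)|01⟩ + (-0.4957 + 0.06525i)|10⟩ + (0.4957 + 0.06525i)|11⟩

H⊗2 gives amp(|y⟩) = (1/2) Σ_x (−1)^(x·y) amp(|x⟩), where x·y is the number of positions in which both x and y have a 1.
|00⟩: (0.1305i + 0.9914)/2 = (0.4957 + 0.06525i)
|01⟩: (0.1305i - 0.9914)/2 = (-0.4957 + 0.06525i)
|10⟩: (0.1305i - 0.9914)/2 = (-0.4957 + 0.06525i)
|11⟩: (0.1305i + 0.9914)/2 = (0.4957 + 0.06525i)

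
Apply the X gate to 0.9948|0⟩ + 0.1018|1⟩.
0.1018|0⟩ + 0.9948|1⟩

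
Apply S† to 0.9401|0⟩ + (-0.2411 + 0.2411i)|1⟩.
0.9401|0⟩ + (0.2411 + 0.2411i)|1⟩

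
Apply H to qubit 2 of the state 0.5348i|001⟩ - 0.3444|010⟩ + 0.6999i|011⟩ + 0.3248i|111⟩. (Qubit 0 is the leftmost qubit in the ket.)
0.3782i|000⟩ - 0.3782i|001⟩ + (-0.2435 + 0.4949i)|010⟩ + (-0.2435 - 0.4949i)|011⟩ + 0.2297i|110⟩ - 0.2297i|111⟩

H on qubit 2 mixes each pair of kets that differ only in qubit 2: amplitudes (a, b) of (|…0…⟩, |…1…⟩) become ((a + b)/√2, (a − b)/√2). Kets absent from the input have amplitude 0.
(|000⟩, |001⟩): (a, b) = (0, 0.5348i) → (0.3782i, -0.3782i)
(|010⟩, |011⟩): (a, b) = (-0.3444, 0.6999i) → ((-0.2435 + 0.4949i), (-0.2435 - 0.4949i))
(|110⟩, |111⟩): (a, b) = (0, 0.3248i) → (0.2297i, -0.2297i)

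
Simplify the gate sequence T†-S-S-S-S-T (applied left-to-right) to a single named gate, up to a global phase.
I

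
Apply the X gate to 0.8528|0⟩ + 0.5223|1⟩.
0.5223|0⟩ + 0.8528|1⟩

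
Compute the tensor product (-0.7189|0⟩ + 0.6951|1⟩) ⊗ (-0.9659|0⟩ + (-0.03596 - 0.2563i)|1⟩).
0.6944|00⟩ + (0.02585 + 0.1843i)|01⟩ - 0.6714|10⟩ + (-0.025 - 0.1782i)|11⟩

amp(|b₁b₂…⟩) = product of the factor amplitudes for bits b₁, b₂, …; only kets whose every factor amplitude is nonzero survive.
|00⟩: (-0.7189)(-0.9659) = 0.6944
|01⟩: (-0.7189)(-0.03596 - 0.2563i) = (0.02585 + 0.1843i)
|10⟩: (0.6951)(-0.9659) = -0.6714
|11⟩: (0.6951)(-0.03596 - 0.2563i) = (-0.025 - 0.1782i)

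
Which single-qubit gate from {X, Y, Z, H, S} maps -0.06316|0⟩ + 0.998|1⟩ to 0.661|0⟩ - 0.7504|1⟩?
H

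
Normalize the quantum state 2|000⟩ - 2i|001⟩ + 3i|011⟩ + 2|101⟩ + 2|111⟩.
0.4|000⟩ - 0.4i|001⟩ + 0.6i|011⟩ + 0.4|101⟩ + 0.4|111⟩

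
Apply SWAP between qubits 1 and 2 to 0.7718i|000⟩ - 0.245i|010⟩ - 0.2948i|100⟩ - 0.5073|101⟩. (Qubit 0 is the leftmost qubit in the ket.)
0.7718i|000⟩ - 0.245i|001⟩ - 0.2948i|100⟩ - 0.5073|110⟩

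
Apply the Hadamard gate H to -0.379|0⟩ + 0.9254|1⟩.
0.3864|0⟩ - 0.9224|1⟩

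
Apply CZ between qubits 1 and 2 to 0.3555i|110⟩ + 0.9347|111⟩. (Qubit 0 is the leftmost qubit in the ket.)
0.3555i|110⟩ - 0.9347|111⟩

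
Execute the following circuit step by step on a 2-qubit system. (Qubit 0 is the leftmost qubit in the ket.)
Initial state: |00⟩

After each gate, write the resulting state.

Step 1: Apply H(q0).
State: 1/√2|00⟩ + 1/√2|10⟩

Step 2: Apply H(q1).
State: 1/2|00⟩ + 1/2|01⟩ + 1/2|10⟩ + 1/2|11⟩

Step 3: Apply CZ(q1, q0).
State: 1/2|00⟩ + 1/2|01⟩ + 1/2|10⟩ - 1/2|11⟩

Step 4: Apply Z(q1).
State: 1/2|00⟩ - 1/2|01⟩ + 1/2|10⟩ + 1/2|11⟩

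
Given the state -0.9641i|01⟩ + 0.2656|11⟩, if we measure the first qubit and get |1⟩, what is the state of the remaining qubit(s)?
|1⟩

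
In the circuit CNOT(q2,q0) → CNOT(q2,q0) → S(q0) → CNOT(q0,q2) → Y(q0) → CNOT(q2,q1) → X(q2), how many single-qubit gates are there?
3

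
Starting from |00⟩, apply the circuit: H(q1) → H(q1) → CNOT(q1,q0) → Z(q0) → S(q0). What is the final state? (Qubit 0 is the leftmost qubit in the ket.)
|00⟩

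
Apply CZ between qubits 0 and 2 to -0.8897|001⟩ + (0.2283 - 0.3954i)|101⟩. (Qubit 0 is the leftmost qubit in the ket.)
-0.8897|001⟩ + (-0.2283 + 0.3954i)|101⟩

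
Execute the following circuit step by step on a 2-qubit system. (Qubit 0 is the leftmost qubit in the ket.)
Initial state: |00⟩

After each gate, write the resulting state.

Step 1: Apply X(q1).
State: |01⟩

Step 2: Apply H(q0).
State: 1/√2|01⟩ + 1/√2|11⟩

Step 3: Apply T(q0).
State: 1/√2|01⟩ + (1/2 + (1/2)i)|11⟩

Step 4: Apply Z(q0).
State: 1/√2|01⟩ + (-1/2 - (1/2)i)|11⟩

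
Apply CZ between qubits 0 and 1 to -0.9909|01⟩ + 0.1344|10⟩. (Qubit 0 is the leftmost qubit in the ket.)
-0.9909|01⟩ + 0.1344|10⟩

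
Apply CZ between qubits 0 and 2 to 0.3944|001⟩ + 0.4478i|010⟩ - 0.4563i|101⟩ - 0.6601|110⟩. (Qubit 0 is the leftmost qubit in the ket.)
0.3944|001⟩ + 0.4478i|010⟩ + 0.4563i|101⟩ - 0.6601|110⟩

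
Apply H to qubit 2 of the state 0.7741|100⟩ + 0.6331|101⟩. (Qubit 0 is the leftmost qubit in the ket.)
0.995|100⟩ + 0.0997|101⟩

H on qubit 2 mixes each pair of kets that differ only in qubit 2: amplitudes (a, b) of (|…0…⟩, |…1…⟩) become ((a + b)/√2, (a − b)/√2). Kets absent from the input have amplitude 0.
(|100⟩, |101⟩): (a, b) = (0.7741, 0.6331) → (0.995, 0.0997)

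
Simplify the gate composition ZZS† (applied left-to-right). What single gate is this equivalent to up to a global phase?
S†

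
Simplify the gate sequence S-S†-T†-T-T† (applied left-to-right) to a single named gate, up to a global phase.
T†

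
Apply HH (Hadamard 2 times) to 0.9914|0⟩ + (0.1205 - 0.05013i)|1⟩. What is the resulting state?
0.9914|0⟩ + (0.1205 - 0.05013i)|1⟩

H² = I, so an even number of Hadamards cancels: H^2 = I and the state is unchanged.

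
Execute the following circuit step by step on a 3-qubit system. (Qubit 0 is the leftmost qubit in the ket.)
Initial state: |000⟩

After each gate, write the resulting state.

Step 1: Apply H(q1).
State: 1/√2|000⟩ + 1/√2|010⟩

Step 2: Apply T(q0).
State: 1/√2|000⟩ + 1/√2|010⟩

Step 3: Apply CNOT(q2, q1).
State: 1/√2|000⟩ + 1/√2|010⟩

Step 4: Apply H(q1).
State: |000⟩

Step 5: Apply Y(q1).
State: i|010⟩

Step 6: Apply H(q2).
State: (1/√2)i|010⟩ + (1/√2)i|011⟩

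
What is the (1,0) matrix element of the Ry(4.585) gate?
0.7507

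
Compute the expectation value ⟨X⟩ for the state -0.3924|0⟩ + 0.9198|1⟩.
-0.7219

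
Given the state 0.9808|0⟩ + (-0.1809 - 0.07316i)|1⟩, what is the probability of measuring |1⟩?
0.03808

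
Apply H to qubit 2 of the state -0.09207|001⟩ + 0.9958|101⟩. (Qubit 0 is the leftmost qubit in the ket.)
-0.0651|000⟩ + 0.0651|001⟩ + 0.7041|100⟩ - 0.7041|101⟩

H on qubit 2 mixes each pair of kets that differ only in qubit 2: amplitudes (a, b) of (|…0…⟩, |…1…⟩) become ((a + b)/√2, (a − b)/√2). Kets absent from the input have amplitude 0.
(|000⟩, |001⟩): (a, b) = (0, -0.09207) → (-0.0651, 0.0651)
(|100⟩, |101⟩): (a, b) = (0, 0.9958) → (0.7041, -0.7041)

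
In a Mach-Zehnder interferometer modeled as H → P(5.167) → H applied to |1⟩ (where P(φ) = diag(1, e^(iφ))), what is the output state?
(0.2804 + 0.4492i)|0⟩ + (0.7196 - 0.4492i)|1⟩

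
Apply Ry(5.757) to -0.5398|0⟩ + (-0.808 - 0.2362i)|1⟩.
(0.7314 + 0.06143i)|0⟩ + (0.6398 + 0.2281i)|1⟩

Ry(5.757) = [[cos(θ/2), −sin(θ/2)], [sin(θ/2), cos(θ/2)]]; θ = 5.757, cos(θ/2) ≈ -0.96559, sin(θ/2) ≈ 0.260068.
With a = amp(|0⟩) = -0.5398 and b = amp(|1⟩) = (-0.808 - 0.2362i):
new amp(|0⟩) = (-0.96559)·a + (-0.260068)·b = (0.7314 + 0.06143i)
new amp(|1⟩) = (0.260068)·a + (-0.96559)·b = (0.6398 + 0.2281i)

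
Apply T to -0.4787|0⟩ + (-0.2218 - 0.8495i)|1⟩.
-0.4787|0⟩ + (0.4439 - 0.7575i)|1⟩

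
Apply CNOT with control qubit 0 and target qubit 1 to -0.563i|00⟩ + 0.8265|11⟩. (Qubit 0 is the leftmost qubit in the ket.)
-0.563i|00⟩ + 0.8265|10⟩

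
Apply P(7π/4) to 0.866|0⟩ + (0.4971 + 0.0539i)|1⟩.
0.866|0⟩ + (0.3896 - 0.3134i)|1⟩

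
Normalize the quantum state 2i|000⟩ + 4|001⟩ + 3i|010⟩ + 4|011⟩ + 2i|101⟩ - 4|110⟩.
0.2481i|000⟩ + 0.4961|001⟩ + 0.3721i|010⟩ + 0.4961|011⟩ + 0.2481i|101⟩ - 0.4961|110⟩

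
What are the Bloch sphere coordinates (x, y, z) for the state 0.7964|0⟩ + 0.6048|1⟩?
(0.9633, 0, 0.2685)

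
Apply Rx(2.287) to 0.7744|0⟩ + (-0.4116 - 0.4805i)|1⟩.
(-0.1164 + 0.3746i)|0⟩ + (-0.1706 - 0.9039i)|1⟩

Rx(2.287) = [[cos(θ/2), −i·sin(θ/2)], [−i·sin(θ/2), cos(θ/2)]]; θ = 2.287, cos(θ/2) ≈ 0.414412, sin(θ/2) ≈ 0.91009.
With a = amp(|0⟩) = 0.7744 and b = amp(|1⟩) = (-0.4116 - 0.4805i):
new amp(|0⟩) = (0.414412)·a + (-0.91009i)·b = (-0.1164 + 0.3746i)
new amp(|1⟩) = (-0.91009i)·a + (0.414412)·b = (-0.1706 - 0.9039i)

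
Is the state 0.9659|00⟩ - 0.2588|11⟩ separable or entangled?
Entangled

Writing the state as a|00⟩ + b|01⟩ + c|10⟩ + d|11⟩, it is a product state iff ad − bc = 0.
Here (a, b, c, d) = (0.9659, 0, 0, -0.2588): ad − bc = (0.9659)(-0.2588) − (0)(0) = -0.25 ≠ 0, so the state is entangled.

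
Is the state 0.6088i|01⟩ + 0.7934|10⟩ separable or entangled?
Entangled

Writing the state as a|00⟩ + b|01⟩ + c|10⟩ + d|11⟩, it is a product state iff ad − bc = 0.
Here (a, b, c, d) = (0, 0.6088i, 0.7934, 0): ad − bc = (0)(0) − (0.6088i)(0.7934) = -0.483i ≠ 0, so the state is entangled.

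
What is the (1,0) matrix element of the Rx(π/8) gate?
-0.1951i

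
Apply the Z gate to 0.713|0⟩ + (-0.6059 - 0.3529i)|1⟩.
0.713|0⟩ + (0.6059 + 0.3529i)|1⟩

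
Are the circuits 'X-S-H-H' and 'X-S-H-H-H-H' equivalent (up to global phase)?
Yes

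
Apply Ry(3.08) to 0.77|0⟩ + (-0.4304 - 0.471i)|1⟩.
(0.4539 + 0.4708i)|0⟩ + (0.7564 - 0.0145i)|1⟩

Ry(3.08) = [[cos(θ/2), −sin(θ/2)], [sin(θ/2), cos(θ/2)]]; θ = 3.08, cos(θ/2) ≈ 0.0307915, sin(θ/2) ≈ 0.999526.
With a = amp(|0⟩) = 0.77 and b = amp(|1⟩) = (-0.4304 - 0.471i):
new amp(|0⟩) = (0.0307915)·a + (-0.999526)·b = (0.4539 + 0.4708i)
new amp(|1⟩) = (0.999526)·a + (0.0307915)·b = (0.7564 - 0.0145i)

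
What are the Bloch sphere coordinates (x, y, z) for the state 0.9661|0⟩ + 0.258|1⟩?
(0.4985, 0, 0.8668)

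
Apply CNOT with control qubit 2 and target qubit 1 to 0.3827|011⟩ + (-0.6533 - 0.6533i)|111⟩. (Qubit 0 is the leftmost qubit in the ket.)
0.3827|001⟩ + (-0.6533 - 0.6533i)|101⟩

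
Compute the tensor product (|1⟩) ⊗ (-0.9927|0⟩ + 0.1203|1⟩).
-0.9927|10⟩ + 0.1203|11⟩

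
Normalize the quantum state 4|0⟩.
|0⟩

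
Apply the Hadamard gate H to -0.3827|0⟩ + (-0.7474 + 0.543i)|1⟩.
(-0.7991 + 0.384i)|0⟩ + (0.2579 - 0.384i)|1⟩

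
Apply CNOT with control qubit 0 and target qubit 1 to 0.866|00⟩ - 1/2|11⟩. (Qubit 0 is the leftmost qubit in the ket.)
0.866|00⟩ - 1/2|10⟩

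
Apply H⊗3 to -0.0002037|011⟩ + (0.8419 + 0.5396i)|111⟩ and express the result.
(0.2976 + 0.1908i)|000⟩ + (-0.2976 - 0.1908i)|001⟩ + (-0.2976 - 0.1908i)|010⟩ + (0.2976 + 0.1908i)|011⟩ + (-0.2977 - 0.1908i)|100⟩ + (0.2977 + 0.1908i)|101⟩ + (0.2977 + 0.1908i)|110⟩ + (-0.2977 - 0.1908i)|111⟩

H⊗3 gives amp(|y⟩) = (1/2√2) Σ_x (−1)^(x·y) amp(|x⟩), where x·y is the number of positions in which both x and y have a 1.
|000⟩: (-0.0002037 + (0.8419 + 0.5396i))/(2√2) = (0.2976 + 0.1908i)
|001⟩: (0.0002037 - (0.8419 + 0.5396i))/(2√2) = (-0.2976 - 0.1908i)
|010⟩: (0.0002037 - (0.8419 + 0.5396i))/(2√2) = (-0.2976 - 0.1908i)
|011⟩: (-0.0002037 + (0.8419 + 0.5396i))/(2√2) = (0.2976 + 0.1908i)
|100⟩: (-0.0002037 - (0.8419 + 0.5396i))/(2√2) = (-0.2977 - 0.1908i)
|101⟩: (0.0002037 + (0.8419 + 0.5396i))/(2√2) = (0.2977 + 0.1908i)
|110⟩: (0.0002037 + (0.8419 + 0.5396i))/(2√2) = (0.2977 + 0.1908i)
|111⟩: (-0.0002037 - (0.8419 + 0.5396i))/(2√2) = (-0.2977 - 0.1908i)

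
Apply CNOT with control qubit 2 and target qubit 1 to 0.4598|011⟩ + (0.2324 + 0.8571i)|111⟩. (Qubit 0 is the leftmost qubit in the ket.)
0.4598|001⟩ + (0.2324 + 0.8571i)|101⟩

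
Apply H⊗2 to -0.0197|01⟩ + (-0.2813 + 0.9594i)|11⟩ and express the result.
(-0.1505 + 0.4797i)|00⟩ + (0.1505 - 0.4797i)|01⟩ + (0.1308 - 0.4797i)|10⟩ + (-0.1308 + 0.4797i)|11⟩

H⊗2 gives amp(|y⟩) = (1/2) Σ_x (−1)^(x·y) amp(|x⟩), where x·y is the number of positions in which both x and y have a 1.
|00⟩: (-0.0197 + (-0.2813 + 0.9594i))/2 = (-0.1505 + 0.4797i)
|01⟩: (0.0197 - (-0.2813 + 0.9594i))/2 = (0.1505 - 0.4797i)
|10⟩: (-0.0197 - (-0.2813 + 0.9594i))/2 = (0.1308 - 0.4797i)
|11⟩: (0.0197 + (-0.2813 + 0.9594i))/2 = (-0.1308 + 0.4797i)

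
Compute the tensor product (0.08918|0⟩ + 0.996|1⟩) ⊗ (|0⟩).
0.08918|00⟩ + 0.996|10⟩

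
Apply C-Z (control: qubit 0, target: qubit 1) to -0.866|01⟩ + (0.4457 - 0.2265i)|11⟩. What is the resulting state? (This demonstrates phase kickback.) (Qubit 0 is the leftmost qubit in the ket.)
-0.866|01⟩ + (-0.4457 + 0.2265i)|11⟩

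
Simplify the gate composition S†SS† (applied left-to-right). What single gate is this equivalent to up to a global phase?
S†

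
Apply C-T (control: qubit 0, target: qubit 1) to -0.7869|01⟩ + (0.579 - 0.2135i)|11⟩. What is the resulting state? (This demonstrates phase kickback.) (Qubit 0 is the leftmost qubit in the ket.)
-0.7869|01⟩ + (0.5604 + 0.2584i)|11⟩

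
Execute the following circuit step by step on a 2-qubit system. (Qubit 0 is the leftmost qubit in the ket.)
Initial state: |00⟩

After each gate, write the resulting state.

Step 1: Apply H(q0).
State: 1/√2|00⟩ + 1/√2|10⟩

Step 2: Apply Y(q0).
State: -(1/√2)i|00⟩ + (1/√2)i|10⟩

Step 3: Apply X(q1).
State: -(1/√2)i|01⟩ + (1/√2)i|11⟩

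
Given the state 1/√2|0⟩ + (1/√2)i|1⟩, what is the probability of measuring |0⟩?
1/2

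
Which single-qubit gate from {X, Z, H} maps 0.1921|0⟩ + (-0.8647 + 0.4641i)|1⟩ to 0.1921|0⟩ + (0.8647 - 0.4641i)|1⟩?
Z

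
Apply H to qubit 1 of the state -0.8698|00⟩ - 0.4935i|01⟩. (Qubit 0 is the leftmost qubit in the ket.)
(-0.615 - 0.349i)|00⟩ + (-0.615 + 0.349i)|01⟩

H on qubit 1 mixes each pair of kets that differ only in qubit 1: amplitudes (a, b) of (|…0…⟩, |…1…⟩) become ((a + b)/√2, (a − b)/√2). Kets absent from the input have amplitude 0.
(|00⟩, |01⟩): (a, b) = (-0.8698, -0.4935i) → ((-0.615 - 0.349i), (-0.615 + 0.349i))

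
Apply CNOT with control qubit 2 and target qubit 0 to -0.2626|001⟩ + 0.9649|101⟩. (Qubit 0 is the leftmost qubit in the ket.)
0.9649|001⟩ - 0.2626|101⟩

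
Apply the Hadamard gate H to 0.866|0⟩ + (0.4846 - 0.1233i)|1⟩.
(0.955 - 0.08719i)|0⟩ + (0.2697 + 0.08719i)|1⟩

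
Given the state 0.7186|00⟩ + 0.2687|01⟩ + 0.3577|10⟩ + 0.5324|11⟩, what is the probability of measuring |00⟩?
0.5164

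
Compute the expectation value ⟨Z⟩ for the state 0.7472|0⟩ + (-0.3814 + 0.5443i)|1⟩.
0.1166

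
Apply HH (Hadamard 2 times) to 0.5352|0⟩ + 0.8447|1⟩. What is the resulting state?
0.5352|0⟩ + 0.8447|1⟩

H² = I, so an even number of Hadamards cancels: H^2 = I and the state is unchanged.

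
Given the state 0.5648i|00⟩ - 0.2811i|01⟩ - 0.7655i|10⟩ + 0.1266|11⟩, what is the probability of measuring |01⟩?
0.07902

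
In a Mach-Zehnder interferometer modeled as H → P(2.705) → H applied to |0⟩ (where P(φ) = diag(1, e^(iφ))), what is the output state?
(0.0469 + 0.2114i)|0⟩ + (0.9531 - 0.2114i)|1⟩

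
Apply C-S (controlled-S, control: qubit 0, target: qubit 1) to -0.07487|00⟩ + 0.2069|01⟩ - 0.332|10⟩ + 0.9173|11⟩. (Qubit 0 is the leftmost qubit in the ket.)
-0.07487|00⟩ + 0.2069|01⟩ - 0.332|10⟩ + 0.9173i|11⟩

C-S leaves the control-|0⟩ kets |00⟩, |01⟩ unchanged and applies S to qubit 1 on the control-|1⟩ pair (|10⟩, |11⟩).
S = [[1, 0], [0, i]].
With a = amp(|10⟩) = -0.332 and b = amp(|11⟩) = 0.9173:
new amp(|10⟩) = (1)·a = -0.332
new amp(|11⟩) = (i)·b = 0.9173i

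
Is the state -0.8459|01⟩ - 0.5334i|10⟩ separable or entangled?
Entangled

Writing the state as a|00⟩ + b|01⟩ + c|10⟩ + d|11⟩, it is a product state iff ad − bc = 0.
Here (a, b, c, d) = (0, -0.8459, -0.5334i, 0): ad − bc = (0)(0) − (-0.8459)(-0.5334i) = -0.4512i ≠ 0, so the state is entangled.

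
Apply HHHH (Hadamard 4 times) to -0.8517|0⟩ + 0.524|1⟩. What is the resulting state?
-0.8517|0⟩ + 0.524|1⟩

H² = I, so an even number of Hadamards cancels: H^4 = I and the state is unchanged.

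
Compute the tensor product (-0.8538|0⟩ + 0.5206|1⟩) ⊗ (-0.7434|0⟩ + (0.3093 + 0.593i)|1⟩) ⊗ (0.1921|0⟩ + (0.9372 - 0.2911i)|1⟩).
0.1219|000⟩ + (0.5949 - 0.1848i)|001⟩ + (-0.05073 - 0.09726i)|010⟩ + (-0.3949 - 0.3976i)|011⟩ - 0.07435|100⟩ + (-0.3627 + 0.1127i)|101⟩ + (0.03093 + 0.0593i)|110⟩ + (0.2408 + 0.2425i)|111⟩

amp(|b₁b₂…⟩) = product of the factor amplitudes for bits b₁, b₂, …; only kets whose every factor amplitude is nonzero survive.
|000⟩: (-0.8538)(-0.7434)(0.1921) = 0.1219
|001⟩: (-0.8538)(-0.7434)(0.9372 - 0.2911i) = (0.5949 - 0.1848i)
|010⟩: (-0.8538)(0.3093 + 0.593i)(0.1921) = (-0.05073 - 0.09726i)
|011⟩: (-0.8538)(0.3093 + 0.593i)(0.9372 - 0.2911i) = (-0.3949 - 0.3976i)
|100⟩: (0.5206)(-0.7434)(0.1921) = -0.07435
|101⟩: (0.5206)(-0.7434)(0.9372 - 0.2911i) = (-0.3627 + 0.1127i)
|110⟩: (0.5206)(0.3093 + 0.593i)(0.1921) = (0.03093 + 0.0593i)
|111⟩: (0.5206)(0.3093 + 0.593i)(0.9372 - 0.2911i) = (0.2408 + 0.2425i)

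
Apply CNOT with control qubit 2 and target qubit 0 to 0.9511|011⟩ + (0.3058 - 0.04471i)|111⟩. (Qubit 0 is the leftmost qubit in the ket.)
(0.3058 - 0.04471i)|011⟩ + 0.9511|111⟩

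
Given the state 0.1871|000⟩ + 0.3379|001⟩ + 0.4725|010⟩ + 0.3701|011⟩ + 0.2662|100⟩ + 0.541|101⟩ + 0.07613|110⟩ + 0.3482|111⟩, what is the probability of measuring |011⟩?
0.137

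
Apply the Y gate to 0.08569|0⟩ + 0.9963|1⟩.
-0.9963i|0⟩ + 0.08569i|1⟩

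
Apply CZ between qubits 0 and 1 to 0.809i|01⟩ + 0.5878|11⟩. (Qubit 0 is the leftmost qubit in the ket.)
0.809i|01⟩ - 0.5878|11⟩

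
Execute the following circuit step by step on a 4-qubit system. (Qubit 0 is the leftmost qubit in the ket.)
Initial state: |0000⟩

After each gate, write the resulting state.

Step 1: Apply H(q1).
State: 1/√2|0000⟩ + 1/√2|0100⟩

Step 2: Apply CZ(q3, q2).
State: 1/√2|0000⟩ + 1/√2|0100⟩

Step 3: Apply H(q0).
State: 1/2|0000⟩ + 1/2|0100⟩ + 1/2|1000⟩ + 1/2|1100⟩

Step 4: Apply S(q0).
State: 1/2|0000⟩ + 1/2|0100⟩ + (1/2)i|1000⟩ + (1/2)i|1100⟩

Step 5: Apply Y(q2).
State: (1/2)i|0010⟩ + (1/2)i|0110⟩ - 1/2|1010⟩ - 1/2|1110⟩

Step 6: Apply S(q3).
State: (1/2)i|0010⟩ + (1/2)i|0110⟩ - 1/2|1010⟩ - 1/2|1110⟩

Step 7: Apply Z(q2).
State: -(1/2)i|0010⟩ - (1/2)i|0110⟩ + 1/2|1010⟩ + 1/2|1110⟩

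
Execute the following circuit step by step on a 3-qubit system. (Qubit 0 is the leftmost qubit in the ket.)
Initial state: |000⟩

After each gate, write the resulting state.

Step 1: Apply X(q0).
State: |100⟩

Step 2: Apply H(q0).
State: 1/√2|000⟩ - 1/√2|100⟩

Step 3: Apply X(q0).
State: -1/√2|000⟩ + 1/√2|100⟩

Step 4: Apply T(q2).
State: -1/√2|000⟩ + 1/√2|100⟩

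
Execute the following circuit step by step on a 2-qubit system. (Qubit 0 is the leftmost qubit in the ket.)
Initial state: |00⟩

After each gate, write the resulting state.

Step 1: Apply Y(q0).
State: i|10⟩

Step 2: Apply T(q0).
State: (-1/√2 + (1/√2)i)|10⟩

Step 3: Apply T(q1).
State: (-1/√2 + (1/√2)i)|10⟩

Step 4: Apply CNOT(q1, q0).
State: (-1/√2 + (1/√2)i)|10⟩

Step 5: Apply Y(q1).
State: (-1/√2 - (1/√2)i)|11⟩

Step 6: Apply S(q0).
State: (1/√2 - (1/√2)i)|11⟩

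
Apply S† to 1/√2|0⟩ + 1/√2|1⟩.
1/√2|0⟩ - (1/√2)i|1⟩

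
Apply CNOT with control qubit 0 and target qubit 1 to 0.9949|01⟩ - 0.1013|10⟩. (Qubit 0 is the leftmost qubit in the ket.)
0.9949|01⟩ - 0.1013|11⟩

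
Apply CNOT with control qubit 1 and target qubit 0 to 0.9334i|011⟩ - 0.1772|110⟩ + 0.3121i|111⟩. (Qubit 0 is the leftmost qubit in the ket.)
-0.1772|010⟩ + 0.3121i|011⟩ + 0.9334i|111⟩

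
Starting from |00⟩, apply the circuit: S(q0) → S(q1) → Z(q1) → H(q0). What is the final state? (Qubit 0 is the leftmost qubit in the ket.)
1/√2|00⟩ + 1/√2|10⟩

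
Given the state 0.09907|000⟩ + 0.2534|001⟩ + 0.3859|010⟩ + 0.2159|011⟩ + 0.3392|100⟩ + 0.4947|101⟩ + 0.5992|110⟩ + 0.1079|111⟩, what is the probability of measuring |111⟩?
0.01164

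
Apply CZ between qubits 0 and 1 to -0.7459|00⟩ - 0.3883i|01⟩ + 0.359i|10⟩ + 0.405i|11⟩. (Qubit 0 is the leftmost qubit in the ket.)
-0.7459|00⟩ - 0.3883i|01⟩ + 0.359i|10⟩ - 0.405i|11⟩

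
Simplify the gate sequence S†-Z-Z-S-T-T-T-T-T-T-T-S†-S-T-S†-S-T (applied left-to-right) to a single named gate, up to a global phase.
T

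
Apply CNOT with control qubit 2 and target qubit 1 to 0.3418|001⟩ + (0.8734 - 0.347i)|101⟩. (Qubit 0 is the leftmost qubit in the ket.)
0.3418|011⟩ + (0.8734 - 0.347i)|111⟩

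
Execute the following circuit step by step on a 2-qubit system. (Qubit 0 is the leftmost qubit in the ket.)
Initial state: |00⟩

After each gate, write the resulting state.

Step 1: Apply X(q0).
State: |10⟩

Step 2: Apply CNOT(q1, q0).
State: |10⟩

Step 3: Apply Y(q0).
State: -i|00⟩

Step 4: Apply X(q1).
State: -i|01⟩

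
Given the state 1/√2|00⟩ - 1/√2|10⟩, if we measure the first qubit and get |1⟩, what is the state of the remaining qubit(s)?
-|0⟩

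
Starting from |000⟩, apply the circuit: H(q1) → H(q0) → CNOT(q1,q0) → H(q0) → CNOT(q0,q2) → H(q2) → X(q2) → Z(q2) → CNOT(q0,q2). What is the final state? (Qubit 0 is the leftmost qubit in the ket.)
1/2|000⟩ - 1/2|001⟩ + 1/2|010⟩ - 1/2|011⟩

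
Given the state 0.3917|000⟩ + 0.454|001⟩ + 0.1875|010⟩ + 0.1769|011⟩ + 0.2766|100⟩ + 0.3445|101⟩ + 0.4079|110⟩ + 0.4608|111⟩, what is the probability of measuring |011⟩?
0.03129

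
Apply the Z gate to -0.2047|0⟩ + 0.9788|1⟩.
-0.2047|0⟩ - 0.9788|1⟩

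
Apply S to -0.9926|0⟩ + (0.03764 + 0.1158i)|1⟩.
-0.9926|0⟩ + (-0.1158 + 0.03764i)|1⟩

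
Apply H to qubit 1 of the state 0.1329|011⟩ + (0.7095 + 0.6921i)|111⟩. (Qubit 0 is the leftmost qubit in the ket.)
0.09397|001⟩ - 0.09397|011⟩ + (0.5017 + 0.4894i)|101⟩ + (-0.5017 - 0.4894i)|111⟩

H on qubit 1 mixes each pair of kets that differ only in qubit 1: amplitudes (a, b) of (|…0…⟩, |…1…⟩) become ((a + b)/√2, (a − b)/√2). Kets absent from the input have amplitude 0.
(|001⟩, |011⟩): (a, b) = (0, 0.1329) → (0.09397, -0.09397)
(|101⟩, |111⟩): (a, b) = (0, (0.7095 + 0.6921i)) → ((0.5017 + 0.4894i), (-0.5017 - 0.4894i))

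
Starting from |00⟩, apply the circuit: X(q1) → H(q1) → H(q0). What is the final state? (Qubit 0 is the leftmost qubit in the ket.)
1/2|00⟩ - 1/2|01⟩ + 1/2|10⟩ - 1/2|11⟩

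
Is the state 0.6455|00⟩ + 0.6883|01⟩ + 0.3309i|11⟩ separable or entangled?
Entangled

Writing the state as a|00⟩ + b|01⟩ + c|10⟩ + d|11⟩, it is a product state iff ad − bc = 0.
Here (a, b, c, d) = (0.6455, 0.6883, 0, 0.3309i): ad − bc = (0.6455)(0.3309i) − (0.6883)(0) = 0.2136i ≠ 0, so the state is entangled.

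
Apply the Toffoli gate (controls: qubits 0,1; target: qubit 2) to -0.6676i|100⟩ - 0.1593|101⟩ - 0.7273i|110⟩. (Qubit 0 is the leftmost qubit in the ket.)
-0.6676i|100⟩ - 0.1593|101⟩ - 0.7273i|111⟩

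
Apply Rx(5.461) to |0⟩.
-0.9167|0⟩ - 0.3996i|1⟩

Rx(5.461) = [[cos(θ/2), −i·sin(θ/2)], [−i·sin(θ/2), cos(θ/2)]]; θ = 5.461, cos(θ/2) ≈ -0.916685, sin(θ/2) ≈ 0.399611.
With a = amp(|0⟩) = 1 and b = amp(|1⟩) = 0:
new amp(|0⟩) = (-0.916685)·a + (-0.399611i)·b = -0.9167
new amp(|1⟩) = (-0.399611i)·a + (-0.916685)·b = -0.3996i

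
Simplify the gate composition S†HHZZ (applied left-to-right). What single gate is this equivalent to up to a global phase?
S†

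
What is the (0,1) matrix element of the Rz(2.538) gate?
0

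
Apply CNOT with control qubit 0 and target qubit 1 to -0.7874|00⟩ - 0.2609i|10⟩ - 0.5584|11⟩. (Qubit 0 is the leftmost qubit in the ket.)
-0.7874|00⟩ - 0.5584|10⟩ - 0.2609i|11⟩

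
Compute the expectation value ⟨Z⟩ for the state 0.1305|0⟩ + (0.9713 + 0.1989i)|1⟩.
-0.966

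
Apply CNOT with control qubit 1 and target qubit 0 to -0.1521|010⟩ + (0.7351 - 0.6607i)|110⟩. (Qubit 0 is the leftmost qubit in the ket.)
(0.7351 - 0.6607i)|010⟩ - 0.1521|110⟩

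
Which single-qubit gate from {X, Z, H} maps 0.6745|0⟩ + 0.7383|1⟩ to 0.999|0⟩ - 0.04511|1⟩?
H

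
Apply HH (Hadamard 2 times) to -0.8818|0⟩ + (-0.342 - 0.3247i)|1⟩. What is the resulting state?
-0.8818|0⟩ + (-0.342 - 0.3247i)|1⟩

H² = I, so an even number of Hadamards cancels: H^2 = I and the state is unchanged.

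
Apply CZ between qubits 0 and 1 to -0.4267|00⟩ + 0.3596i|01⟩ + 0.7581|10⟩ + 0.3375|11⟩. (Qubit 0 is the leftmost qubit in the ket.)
-0.4267|00⟩ + 0.3596i|01⟩ + 0.7581|10⟩ - 0.3375|11⟩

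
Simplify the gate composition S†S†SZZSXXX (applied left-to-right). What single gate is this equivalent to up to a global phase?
X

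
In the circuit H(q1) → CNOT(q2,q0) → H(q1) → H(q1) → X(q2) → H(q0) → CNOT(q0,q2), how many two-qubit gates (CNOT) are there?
2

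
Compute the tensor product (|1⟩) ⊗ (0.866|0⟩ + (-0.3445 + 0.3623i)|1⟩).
0.866|10⟩ + (-0.3445 + 0.3623i)|11⟩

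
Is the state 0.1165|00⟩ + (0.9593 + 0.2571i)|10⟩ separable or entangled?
Separable

Writing the state as a|00⟩ + b|01⟩ + c|10⟩ + d|11⟩, it is a product state iff ad − bc = 0.
Here (a, b, c, d) = (0.1165, 0, (0.9593 + 0.2571i), 0): ad − bc = (0.1165)(0) − (0)(0.9593 + 0.2571i) = 0, so the state is separable.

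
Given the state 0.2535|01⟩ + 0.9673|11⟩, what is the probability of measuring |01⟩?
0.06426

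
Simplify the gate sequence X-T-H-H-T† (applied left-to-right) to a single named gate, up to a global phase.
X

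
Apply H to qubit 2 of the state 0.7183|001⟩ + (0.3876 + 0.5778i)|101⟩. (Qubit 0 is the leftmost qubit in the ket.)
0.5079|000⟩ - 0.5079|001⟩ + (0.2741 + 0.4086i)|100⟩ + (-0.2741 - 0.4086i)|101⟩

H on qubit 2 mixes each pair of kets that differ only in qubit 2: amplitudes (a, b) of (|…0…⟩, |…1…⟩) become ((a + b)/√2, (a − b)/√2). Kets absent from the input have amplitude 0.
(|000⟩, |001⟩): (a, b) = (0, 0.7183) → (0.5079, -0.5079)
(|100⟩, |101⟩): (a, b) = (0, (0.3876 + 0.5778i)) → ((0.2741 + 0.4086i), (-0.2741 - 0.4086i))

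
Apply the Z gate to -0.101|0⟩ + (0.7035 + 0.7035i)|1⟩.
-0.101|0⟩ + (-0.7035 - 0.7035i)|1⟩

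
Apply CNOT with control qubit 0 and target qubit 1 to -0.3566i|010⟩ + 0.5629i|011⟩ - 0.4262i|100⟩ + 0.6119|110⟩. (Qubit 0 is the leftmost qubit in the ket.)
-0.3566i|010⟩ + 0.5629i|011⟩ + 0.6119|100⟩ - 0.4262i|110⟩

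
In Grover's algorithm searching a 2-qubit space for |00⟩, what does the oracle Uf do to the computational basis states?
Uf|x⟩ = -|x⟩ if x = 00, else |x⟩ (phase flip on target)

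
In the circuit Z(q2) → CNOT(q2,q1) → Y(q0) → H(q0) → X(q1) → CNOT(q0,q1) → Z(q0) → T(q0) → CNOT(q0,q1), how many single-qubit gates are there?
6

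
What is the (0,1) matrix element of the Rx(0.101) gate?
-0.05048i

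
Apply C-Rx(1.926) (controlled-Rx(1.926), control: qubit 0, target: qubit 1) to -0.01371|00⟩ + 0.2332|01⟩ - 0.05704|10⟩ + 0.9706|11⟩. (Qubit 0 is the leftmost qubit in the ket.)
-0.01371|00⟩ + 0.2332|01⟩ + (-0.03257 - 0.7968i)|10⟩ + (0.5543 + 0.04682i)|11⟩

C-Rx(1.926) leaves the control-|0⟩ kets |00⟩, |01⟩ unchanged and applies Rx(1.926) to qubit 1 on the control-|1⟩ pair (|10⟩, |11⟩).
Rx(1.926) = [[cos(θ/2), −i·sin(θ/2)], [−i·sin(θ/2), cos(θ/2)]]; θ = 1.926, cos(θ/2) ≈ 0.57106, sin(θ/2) ≈ 0.820908.
With a = amp(|10⟩) = -0.05704 and b = amp(|11⟩) = 0.9706:
new amp(|10⟩) = (0.57106)·a + (-0.820908i)·b = (-0.03257 - 0.7968i)
new amp(|11⟩) = (-0.820908i)·a + (0.57106)·b = (0.5543 + 0.04682i)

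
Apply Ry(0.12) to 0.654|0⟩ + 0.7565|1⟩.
0.6075|0⟩ + 0.7944|1⟩

Ry(0.12) = [[cos(θ/2), −sin(θ/2)], [sin(θ/2), cos(θ/2)]]; θ = 0.12, cos(θ/2) ≈ 0.998201, sin(θ/2) ≈ 0.059964.
With a = amp(|0⟩) = 0.654 and b = amp(|1⟩) = 0.7565:
new amp(|0⟩) = (0.998201)·a + (-0.059964)·b = 0.6075
new amp(|1⟩) = (0.059964)·a + (0.998201)·b = 0.7944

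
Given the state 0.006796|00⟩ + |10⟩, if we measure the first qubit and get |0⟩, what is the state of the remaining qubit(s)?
|0⟩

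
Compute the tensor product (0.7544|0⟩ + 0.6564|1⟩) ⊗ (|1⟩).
0.7544|01⟩ + 0.6564|11⟩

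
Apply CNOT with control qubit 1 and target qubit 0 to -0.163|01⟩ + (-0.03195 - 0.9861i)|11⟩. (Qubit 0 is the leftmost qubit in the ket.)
(-0.03195 - 0.9861i)|01⟩ - 0.163|11⟩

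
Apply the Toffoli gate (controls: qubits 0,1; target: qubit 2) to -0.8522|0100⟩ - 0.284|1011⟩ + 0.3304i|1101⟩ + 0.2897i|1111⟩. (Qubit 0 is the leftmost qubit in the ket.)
-0.8522|0100⟩ - 0.284|1011⟩ + 0.2897i|1101⟩ + 0.3304i|1111⟩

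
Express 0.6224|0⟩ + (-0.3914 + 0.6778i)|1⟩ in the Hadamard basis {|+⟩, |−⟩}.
(0.1633 + 0.4793i)|+⟩ + (0.7169 - 0.4793i)|−⟩

With |ψ⟩ = α|0⟩ + β|1⟩, the Hadamard-basis coefficients are ⟨+|ψ⟩ = (α + β)/√2 and ⟨−|ψ⟩ = (α − β)/√2.
Here α = 0.6224, β = (-0.3914 + 0.6778i): (α + β)/√2 = (0.1633 + 0.4793i), (α − β)/√2 = (0.7169 - 0.4793i).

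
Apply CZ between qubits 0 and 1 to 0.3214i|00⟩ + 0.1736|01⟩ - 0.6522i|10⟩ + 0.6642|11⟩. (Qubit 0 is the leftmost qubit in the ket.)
0.3214i|00⟩ + 0.1736|01⟩ - 0.6522i|10⟩ - 0.6642|11⟩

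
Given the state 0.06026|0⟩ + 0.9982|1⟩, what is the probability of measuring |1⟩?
0.9964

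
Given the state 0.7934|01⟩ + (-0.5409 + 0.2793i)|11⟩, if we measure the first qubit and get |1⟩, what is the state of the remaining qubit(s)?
(-0.8885 + 0.4588i)|1⟩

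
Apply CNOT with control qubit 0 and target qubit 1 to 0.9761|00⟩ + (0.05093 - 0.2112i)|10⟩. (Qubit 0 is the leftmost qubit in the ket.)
0.9761|00⟩ + (0.05093 - 0.2112i)|11⟩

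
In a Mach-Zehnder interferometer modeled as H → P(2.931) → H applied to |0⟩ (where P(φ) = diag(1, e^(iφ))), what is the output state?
(0.01105 + 0.1045i)|0⟩ + (0.989 - 0.1045i)|1⟩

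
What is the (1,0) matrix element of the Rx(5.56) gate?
-0.3538i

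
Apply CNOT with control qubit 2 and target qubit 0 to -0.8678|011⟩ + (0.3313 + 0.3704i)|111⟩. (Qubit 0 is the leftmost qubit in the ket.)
(0.3313 + 0.3704i)|011⟩ - 0.8678|111⟩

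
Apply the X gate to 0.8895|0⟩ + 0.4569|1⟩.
0.4569|0⟩ + 0.8895|1⟩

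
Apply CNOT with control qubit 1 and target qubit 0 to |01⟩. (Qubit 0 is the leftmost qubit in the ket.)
|11⟩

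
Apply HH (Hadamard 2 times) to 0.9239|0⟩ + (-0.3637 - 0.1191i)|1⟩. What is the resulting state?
0.9239|0⟩ + (-0.3637 - 0.1191i)|1⟩

H² = I, so an even number of Hadamards cancels: H^2 = I and the state is unchanged.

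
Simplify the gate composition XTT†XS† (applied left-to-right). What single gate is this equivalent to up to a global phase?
S†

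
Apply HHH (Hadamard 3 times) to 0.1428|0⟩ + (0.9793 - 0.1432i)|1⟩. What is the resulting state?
(0.7934 - 0.1013i)|0⟩ + (-0.5915 + 0.1013i)|1⟩

H² = I, so H^3 = H: a single Hadamard. With (a, b) = (0.1428, (0.9793 - 0.1432i)), H gives ((a + b)/√2, (a − b)/√2) = ((0.7934 - 0.1013i), (-0.5915 + 0.1013i)).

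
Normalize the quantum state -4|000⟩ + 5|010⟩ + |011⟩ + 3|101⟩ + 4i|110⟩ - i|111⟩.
-0.4851|000⟩ + 0.6063|010⟩ + 0.1213|011⟩ + 0.3638|101⟩ + 0.4851i|110⟩ - 0.1213i|111⟩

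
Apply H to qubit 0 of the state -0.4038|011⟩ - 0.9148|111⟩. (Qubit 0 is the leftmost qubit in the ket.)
-0.9324|011⟩ + 0.3613|111⟩

H on qubit 0 mixes each pair of kets that differ only in qubit 0: amplitudes (a, b) of (|…0…⟩, |…1…⟩) become ((a + b)/√2, (a − b)/√2). Kets absent from the input have amplitude 0.
(|011⟩, |111⟩): (a, b) = (-0.4038, -0.9148) → (-0.9324, 0.3613)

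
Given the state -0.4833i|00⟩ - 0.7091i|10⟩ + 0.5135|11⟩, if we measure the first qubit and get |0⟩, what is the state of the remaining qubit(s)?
-i|0⟩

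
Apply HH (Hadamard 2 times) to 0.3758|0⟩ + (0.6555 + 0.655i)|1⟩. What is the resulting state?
0.3758|0⟩ + (0.6555 + 0.655i)|1⟩

H² = I, so an even number of Hadamards cancels: H^2 = I and the state is unchanged.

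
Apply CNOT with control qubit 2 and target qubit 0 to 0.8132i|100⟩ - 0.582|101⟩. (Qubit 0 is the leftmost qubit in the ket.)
-0.582|001⟩ + 0.8132i|100⟩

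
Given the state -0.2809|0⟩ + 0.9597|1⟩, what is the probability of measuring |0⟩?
0.0789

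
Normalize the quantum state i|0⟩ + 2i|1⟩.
(1/√5)i|0⟩ + 0.8944i|1⟩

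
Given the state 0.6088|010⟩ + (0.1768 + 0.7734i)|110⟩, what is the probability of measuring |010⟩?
0.3706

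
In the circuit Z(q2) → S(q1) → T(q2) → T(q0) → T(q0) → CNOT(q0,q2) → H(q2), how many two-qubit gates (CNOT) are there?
1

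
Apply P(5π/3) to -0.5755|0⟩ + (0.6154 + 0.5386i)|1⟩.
-0.5755|0⟩ + (0.7741 - 0.2637i)|1⟩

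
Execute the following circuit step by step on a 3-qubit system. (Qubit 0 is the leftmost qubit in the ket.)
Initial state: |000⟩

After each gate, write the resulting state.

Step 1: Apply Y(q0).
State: i|100⟩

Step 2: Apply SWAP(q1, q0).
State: i|010⟩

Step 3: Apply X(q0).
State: i|110⟩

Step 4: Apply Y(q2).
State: -|111⟩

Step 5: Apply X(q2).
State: -|110⟩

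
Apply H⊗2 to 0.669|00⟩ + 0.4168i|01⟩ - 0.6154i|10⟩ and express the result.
(0.3345 - 0.0993i)|00⟩ + (0.3345 - 0.5161i)|01⟩ + (0.3345 + 0.5161i)|10⟩ + (0.3345 + 0.0993i)|11⟩

H⊗2 gives amp(|y⟩) = (1/2) Σ_x (−1)^(x·y) amp(|x⟩), where x·y is the number of positions in which both x and y have a 1.
|00⟩: (0.669 + 0.4168i - 0.6154i)/2 = (0.3345 - 0.0993i)
|01⟩: (0.669 - 0.4168i - 0.6154i)/2 = (0.3345 - 0.5161i)
|10⟩: (0.669 + 0.4168i + 0.6154i)/2 = (0.3345 + 0.5161i)
|11⟩: (0.669 - 0.4168i + 0.6154i)/2 = (0.3345 + 0.0993i)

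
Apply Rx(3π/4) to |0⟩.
0.3827|0⟩ - 0.9239i|1⟩

Rx(3π/4) = [[cos(θ/2), −i·sin(θ/2)], [−i·sin(θ/2), cos(θ/2)]]; θ = 3π/4, cos(θ/2) ≈ 0.382683, sin(θ/2) ≈ 0.92388.
With a = amp(|0⟩) = 1 and b = amp(|1⟩) = 0:
new amp(|0⟩) = (0.382683)·a + (-0.92388i)·b = 0.3827
new amp(|1⟩) = (-0.92388i)·a + (0.382683)·b = -0.9239i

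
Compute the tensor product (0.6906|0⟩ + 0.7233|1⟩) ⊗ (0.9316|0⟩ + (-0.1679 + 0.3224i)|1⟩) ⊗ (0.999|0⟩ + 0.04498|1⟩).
0.6427|000⟩ + 0.02894|001⟩ + (-0.1158 + 0.2224i)|010⟩ + (-0.005216 + 0.01001i)|011⟩ + 0.6732|100⟩ + 0.03031|101⟩ + (-0.1213 + 0.233i)|110⟩ + (-0.005462 + 0.01049i)|111⟩

amp(|b₁b₂…⟩) = product of the factor amplitudes for bits b₁, b₂, …; only kets whose every factor amplitude is nonzero survive.
|000⟩: (0.6906)(0.9316)(0.999) = 0.6427
|001⟩: (0.6906)(0.9316)(0.04498) = 0.02894
|010⟩: (0.6906)(-0.1679 + 0.3224i)(0.999) = (-0.1158 + 0.2224i)
|011⟩: (0.6906)(-0.1679 + 0.3224i)(0.04498) = (-0.005216 + 0.01001i)
|100⟩: (0.7233)(0.9316)(0.999) = 0.6732
|101⟩: (0.7233)(0.9316)(0.04498) = 0.03031
|110⟩: (0.7233)(-0.1679 + 0.3224i)(0.999) = (-0.1213 + 0.233i)
|111⟩: (0.7233)(-0.1679 + 0.3224i)(0.04498) = (-0.005462 + 0.01049i)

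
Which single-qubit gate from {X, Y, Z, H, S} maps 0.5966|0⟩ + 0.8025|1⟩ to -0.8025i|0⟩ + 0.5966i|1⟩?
Y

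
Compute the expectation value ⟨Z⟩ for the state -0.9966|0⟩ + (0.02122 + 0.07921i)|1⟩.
0.9865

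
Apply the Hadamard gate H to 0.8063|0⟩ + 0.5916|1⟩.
0.9885|0⟩ + 0.1518|1⟩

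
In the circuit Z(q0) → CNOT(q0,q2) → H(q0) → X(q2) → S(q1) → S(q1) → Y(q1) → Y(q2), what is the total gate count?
8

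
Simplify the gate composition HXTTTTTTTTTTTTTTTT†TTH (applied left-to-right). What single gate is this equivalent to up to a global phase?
Z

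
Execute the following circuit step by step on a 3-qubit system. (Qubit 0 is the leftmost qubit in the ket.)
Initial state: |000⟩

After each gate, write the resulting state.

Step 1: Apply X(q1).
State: |010⟩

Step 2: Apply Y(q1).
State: -i|000⟩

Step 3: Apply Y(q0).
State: |100⟩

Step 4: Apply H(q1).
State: 1/√2|100⟩ + 1/√2|110⟩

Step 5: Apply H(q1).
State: |100⟩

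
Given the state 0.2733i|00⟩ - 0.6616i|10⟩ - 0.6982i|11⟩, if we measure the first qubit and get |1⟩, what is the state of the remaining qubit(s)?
-0.6878i|0⟩ - 0.7259i|1⟩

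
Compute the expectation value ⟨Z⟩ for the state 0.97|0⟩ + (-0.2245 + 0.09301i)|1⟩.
0.8818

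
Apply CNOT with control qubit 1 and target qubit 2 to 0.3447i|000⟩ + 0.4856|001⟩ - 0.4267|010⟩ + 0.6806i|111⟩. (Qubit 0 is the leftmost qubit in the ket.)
0.3447i|000⟩ + 0.4856|001⟩ - 0.4267|011⟩ + 0.6806i|110⟩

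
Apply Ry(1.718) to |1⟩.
-0.7572|0⟩ + 0.6532|1⟩

Ry(1.718) = [[cos(θ/2), −sin(θ/2)], [sin(θ/2), cos(θ/2)]]; θ = 1.718, cos(θ/2) ≈ 0.653195, sin(θ/2) ≈ 0.75719.
With a = amp(|0⟩) = 0 and b = amp(|1⟩) = 1:
new amp(|0⟩) = (0.653195)·a + (-0.75719)·b = -0.7572
new amp(|1⟩) = (0.75719)·a + (0.653195)·b = 0.6532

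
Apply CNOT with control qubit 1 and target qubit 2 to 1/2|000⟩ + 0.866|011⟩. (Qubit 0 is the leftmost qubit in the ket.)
1/2|000⟩ + 0.866|010⟩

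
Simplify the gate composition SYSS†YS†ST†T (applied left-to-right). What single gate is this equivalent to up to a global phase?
S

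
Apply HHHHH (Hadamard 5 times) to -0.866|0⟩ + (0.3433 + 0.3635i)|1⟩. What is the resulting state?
(-0.3696 + 0.257i)|0⟩ + (-0.8551 - 0.257i)|1⟩

H² = I, so H^5 = H: a single Hadamard. With (a, b) = (-0.866, (0.3433 + 0.3635i)), H gives ((a + b)/√2, (a − b)/√2) = ((-0.3696 + 0.257i), (-0.8551 - 0.257i)).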